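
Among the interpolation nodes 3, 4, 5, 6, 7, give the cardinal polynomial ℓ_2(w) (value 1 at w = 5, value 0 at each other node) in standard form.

ℓ_2(w) = (w - 3)(w - 4)(w - 6)(w - 7) / [(2)·(1)·(-1)·(-2)]
       = (w^4 - 20w^3 + 145w^2 - 450w + 504) / (4)

ℓ_2(w) = (1/4)w^4 - 5w^3 + (145/4)w^2 - (225/2)w + 126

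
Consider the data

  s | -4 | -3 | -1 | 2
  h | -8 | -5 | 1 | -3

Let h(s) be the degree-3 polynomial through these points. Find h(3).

-169/15

L_0(3) = (6)·(4)·(1)/[(-1)·(-3)·(-6)] = -4/3
L_1(3) = (7)·(4)·(1)/[(1)·(-2)·(-5)] = 14/5
L_2(3) = (7)·(6)·(1)/[(3)·(2)·(-3)] = -7/3
L_3(3) = (7)·(6)·(4)/[(6)·(5)·(3)] = 28/15
Sum: (-8)·(-4/3) + (-5)·(14/5) + 1·(-7/3) + (-3)·(28/15) = -169/15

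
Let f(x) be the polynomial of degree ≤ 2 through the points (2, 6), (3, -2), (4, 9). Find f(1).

Using Newton's divided-difference form:
f[2,3] = (-2 - 6) / (3 - 2) = -8
f[3,4] = (9 - (-2)) / (4 - 3) = 11
f[2,3,4] = (11 - (-8)) / (4 - 2) = 19/2
f(1) = 6 + (-8)·(-1) + (19/2)·(-1)·(-2) = 33

33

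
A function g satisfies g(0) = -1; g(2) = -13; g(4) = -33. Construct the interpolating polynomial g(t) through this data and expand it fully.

g(t) = -t^2 - 4t - 1

L_0(t) = (t - 2)(t - 4) / [8] = (1/8)t^2 - (3/4)t + 1
L_1(t) = t(t - 4) / [-4] = -(1/4)t^2 + t
L_2(t) = t(t - 2) / [8] = (1/8)t^2 - (1/4)t
g(t) = (-1)·L_0 + (-13)·L_1 + (-33)·L_2
  (-1)·L_0(t) = -(1/8)t^2 + (3/4)t - 1
  (-13)·L_1(t) = (13/4)t^2 - 13t
  (-33)·L_2(t) = -(33/8)t^2 + (33/4)t
Adding term by term: -t^2 - 4t - 1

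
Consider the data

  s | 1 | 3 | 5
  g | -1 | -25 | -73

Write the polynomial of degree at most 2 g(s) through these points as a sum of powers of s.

Newton's divided differences:
g[1,3] = (-25 - (-1)) / (3 - 1) = -12
g[3,5] = (-73 - (-25)) / (5 - 3) = -24
g[1,3,5] = (-24 - (-12)) / (5 - 1) = -3
g(s) = -1 + (-12)·(s - 1) + (-3)·(s - 1)(s - 3)
Expanding: g(s) = -3s^2 + 2

g(s) = -3s^2 + 2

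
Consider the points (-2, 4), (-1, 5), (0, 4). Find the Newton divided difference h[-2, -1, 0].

-1

h[-2,-1] = (5 - 4) / (-1 - (-2)) = 1
h[-1,0] = (4 - 5) / (0 - (-1)) = -1
h[-2,-1,0] = (-1 - 1) / (0 - (-2)) = -1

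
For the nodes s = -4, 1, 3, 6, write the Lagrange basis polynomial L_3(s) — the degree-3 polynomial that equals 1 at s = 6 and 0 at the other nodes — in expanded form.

L_3(s) = (1/150)s^3 - (13/150)s + 2/25

L_3(s) = (s + 4)(s - 1)(s - 3) / [(10)·(5)·(3)]
       = (s^3 - 13s + 12) / (150)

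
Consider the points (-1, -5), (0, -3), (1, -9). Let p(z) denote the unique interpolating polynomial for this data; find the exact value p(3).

-45

Using Newton's divided-difference form:
p[-1,0] = (-3 - (-5)) / (0 - (-1)) = 2
p[0,1] = (-9 - (-3)) / (1 - 0) = -6
p[-1,0,1] = (-6 - 2) / (1 - (-1)) = -4
p(3) = -5 + 2·(4) + (-4)·(4)·(3) = -45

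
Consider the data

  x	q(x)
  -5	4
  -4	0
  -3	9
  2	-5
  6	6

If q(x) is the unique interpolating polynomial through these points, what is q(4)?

Using Newton's divided-difference form:
q[-5,-4] = (0 - 4) / (-4 - (-5)) = -4
q[-4,-3] = (9 - 0) / (-3 - (-4)) = 9
q[-3,2] = (-5 - 9) / (2 - (-3)) = -14/5
q[2,6] = (6 - (-5)) / (6 - 2) = 11/4
q[-5,-4,-3] = (9 - (-4)) / (-3 - (-5)) = 13/2
q[-4,-3,2] = (-14/5 - 9) / (2 - (-4)) = -59/30
q[-3,2,6] = (11/4 - (-14/5)) / (6 - (-3)) = 37/60
q[-5,-4,-3,2] = (-59/30 - 13/2) / (2 - (-5)) = -127/105
q[-4,-3,2,6] = (37/60 - (-59/30)) / (6 - (-4)) = 31/120
q[-5,-4,-3,2,6] = (31/120 - (-127/105)) / (6 - (-5)) = 411/3080
q(4) = 4 + (-4)·(9) + (13/2)·(9)·(8) + (-127/105)·(9)·(8)·(7) + (411/3080)·(9)·(8)·(7)·(2) = -430/11

-430/11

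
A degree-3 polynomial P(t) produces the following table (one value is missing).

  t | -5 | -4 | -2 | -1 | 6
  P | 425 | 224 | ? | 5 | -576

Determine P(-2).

The 4 known values determine P uniquely (degree ≤ 3).
Evaluate each Lagrange basis at t = -2:
L_0(-2) = (2)·(-1)·(-8)/[(-1)·(-4)·(-11)] = -4/11
L_1(-2) = (3)·(-1)·(-8)/[(1)·(-3)·(-10)] = 4/5
L_2(-2) = (3)·(2)·(-8)/[(4)·(3)·(-7)] = 4/7
L_3(-2) = (3)·(2)·(-1)/[(11)·(10)·(7)] = -3/385
Sum: 425·(-4/11) + 224·(4/5) + 5·(4/7) + (-576)·(-3/385) = 32

32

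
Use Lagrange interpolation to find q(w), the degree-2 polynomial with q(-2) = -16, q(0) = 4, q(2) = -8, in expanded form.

q(w) = -4w^2 + 2w + 4

L_0(w) = w(w - 2) / [8] = (1/8)w^2 - (1/4)w
L_1(w) = (w + 2)(w - 2) / [-4] = -(1/4)w^2 + 1
L_2(w) = (w + 2)w / [8] = (1/8)w^2 + (1/4)w
q(w) = (-16)·L_0 + 4·L_1 + (-8)·L_2
  (-16)·L_0(w) = -2w^2 + 4w
  4·L_1(w) = -w^2 + 4
  (-8)·L_2(w) = -w^2 - 2w
Adding term by term: -4w^2 + 2w + 4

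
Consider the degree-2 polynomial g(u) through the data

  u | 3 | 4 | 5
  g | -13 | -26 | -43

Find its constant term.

L_0(u) = (u - 4)(u - 5) / [2] = (1/2)u^2 - (9/2)u + 10
L_1(u) = (u - 3)(u - 5) / [-1] = -u^2 + 8u - 15
L_2(u) = (u - 3)(u - 4) / [2] = (1/2)u^2 - (7/2)u + 6
g(u) = (-13)·L_0 + (-26)·L_1 + (-43)·L_2
Only the constant term is needed; take it from each L_i and combine:
(-13)·(10) + (-26)·(-15) + (-43)·(6) = 2

2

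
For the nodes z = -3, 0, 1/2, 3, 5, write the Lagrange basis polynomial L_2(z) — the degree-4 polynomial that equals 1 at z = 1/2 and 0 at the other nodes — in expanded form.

L_2(z) = (16/315)z^4 - (16/63)z^3 - (16/35)z^2 + (16/7)z

L_2(z) = (z + 3)z(z - 3)(z - 5) / [(7/2)·(1/2)·(-5/2)·(-9/2)]
       = (z^4 - 5z^3 - 9z^2 + 45z) / (315/16)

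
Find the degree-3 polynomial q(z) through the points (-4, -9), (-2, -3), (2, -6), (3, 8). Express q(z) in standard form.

L_0(z) = (z + 2)(z - 2)(z - 3) / [-84] = -(1/84)z^3 + (1/28)z^2 + (1/21)z - 1/7
L_1(z) = (z + 4)(z - 2)(z - 3) / [40] = (1/40)z^3 - (1/40)z^2 - (7/20)z + 3/5
L_2(z) = (z + 4)(z + 2)(z - 3) / [-24] = -(1/24)z^3 - (1/8)z^2 + (5/12)z + 1
L_3(z) = (z + 4)(z + 2)(z - 2) / [35] = (1/35)z^3 + (4/35)z^2 - (4/35)z - 16/35
q(z) = (-9)·L_0 + (-3)·L_1 + (-6)·L_2 + 8·L_3
  (-9)·L_0(z) = (3/28)z^3 - (9/28)z^2 - (3/7)z + 9/7
  (-3)·L_1(z) = -(3/40)z^3 + (3/40)z^2 + (21/20)z - 9/5
  (-6)·L_2(z) = (1/4)z^3 + (3/4)z^2 - (5/2)z - 6
  8·L_3(z) = (8/35)z^3 + (32/35)z^2 - (32/35)z - 128/35
Adding term by term: (143/280)z^3 + (397/280)z^2 - (391/140)z - 356/35

q(z) = (143/280)z^3 + (397/280)z^2 - (391/140)z - 356/35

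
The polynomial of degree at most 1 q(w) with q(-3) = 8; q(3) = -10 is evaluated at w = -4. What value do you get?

L_0(-4) = (-7)/[(-6)] = 7/6
L_1(-4) = (-1)/[(6)] = -1/6
Sum: 8·(7/6) + (-10)·(-1/6) = 11

11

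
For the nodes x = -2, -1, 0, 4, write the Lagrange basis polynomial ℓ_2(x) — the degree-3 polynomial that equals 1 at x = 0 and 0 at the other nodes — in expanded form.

ℓ_2(x) = -(1/8)x^3 + (1/8)x^2 + (5/4)x + 1

ℓ_2(x) = (x + 2)(x + 1)(x - 4) / [(2)·(1)·(-4)]
       = (x^3 - x^2 - 10x - 8) / (-8)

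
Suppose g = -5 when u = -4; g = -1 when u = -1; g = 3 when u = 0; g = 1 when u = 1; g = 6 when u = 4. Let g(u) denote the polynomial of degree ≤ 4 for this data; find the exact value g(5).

199/4

Evaluate each Lagrange basis at u = 5:
L_0(5) = (6)·(5)·(4)·(1)/[(-3)·(-4)·(-5)·(-8)] = 1/4
L_1(5) = (9)·(5)·(4)·(1)/[(3)·(-1)·(-2)·(-5)] = -6
L_2(5) = (9)·(6)·(4)·(1)/[(4)·(1)·(-1)·(-4)] = 27/2
L_3(5) = (9)·(6)·(5)·(1)/[(5)·(2)·(1)·(-3)] = -9
L_4(5) = (9)·(6)·(5)·(4)/[(8)·(5)·(4)·(3)] = 9/4
Sum: (-5)·(1/4) + (-1)·(-6) + 3·(27/2) + 1·(-9) + 6·(9/4) = 199/4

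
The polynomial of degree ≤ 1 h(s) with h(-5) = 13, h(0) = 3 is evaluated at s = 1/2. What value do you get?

L_0(1/2) = (1/2)/[(-5)] = -1/10
L_1(1/2) = (11/2)/[(5)] = 11/10
Sum: 13·(-1/10) + 3·(11/10) = 2

2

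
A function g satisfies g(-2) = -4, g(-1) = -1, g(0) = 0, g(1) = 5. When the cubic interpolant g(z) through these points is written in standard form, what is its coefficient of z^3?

1

The leading coefficient equals the top divided difference g[-2,-1,0,1].
g[-2,-1] = (-1 - (-4)) / (-1 - (-2)) = 3
g[-1,0] = (0 - (-1)) / (0 - (-1)) = 1
g[0,1] = (5 - 0) / (1 - 0) = 5
g[-2,-1,0] = (1 - 3) / (0 - (-2)) = -1
g[-1,0,1] = (5 - 1) / (1 - (-1)) = 2
g[-2,-1,0,1] = (2 - (-1)) / (1 - (-2)) = 1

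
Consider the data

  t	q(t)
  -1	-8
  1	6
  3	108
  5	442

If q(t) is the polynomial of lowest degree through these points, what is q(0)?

Using Newton's divided-difference form:
q[-1,1] = (6 - (-8)) / (1 - (-1)) = 7
q[1,3] = (108 - 6) / (3 - 1) = 51
q[3,5] = (442 - 108) / (5 - 3) = 167
q[-1,1,3] = (51 - 7) / (3 - (-1)) = 11
q[1,3,5] = (167 - 51) / (5 - 1) = 29
q[-1,1,3,5] = (29 - 11) / (5 - (-1)) = 3
q(0) = -8 + 7·(1) + 11·(1)·(-1) + 3·(1)·(-1)·(-3) = -3

-3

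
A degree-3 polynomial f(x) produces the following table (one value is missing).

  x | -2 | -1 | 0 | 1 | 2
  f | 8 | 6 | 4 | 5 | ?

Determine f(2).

12

The 4 known values determine f uniquely (degree ≤ 3).
L_0(2) = (3)·(2)·(1)/[(-1)·(-2)·(-3)] = -1
L_1(2) = (4)·(2)·(1)/[(1)·(-1)·(-2)] = 4
L_2(2) = (4)·(3)·(1)/[(2)·(1)·(-1)] = -6
L_3(2) = (4)·(3)·(2)/[(3)·(2)·(1)] = 4
Sum: 8·(-1) + 6·(4) + 4·(-6) + 5·(4) = 12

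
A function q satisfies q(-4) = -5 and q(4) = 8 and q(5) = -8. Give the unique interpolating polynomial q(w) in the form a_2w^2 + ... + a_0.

Newton's divided differences:
q[-4,4] = (8 - (-5)) / (4 - (-4)) = 13/8
q[4,5] = (-8 - 8) / (5 - 4) = -16
q[-4,4,5] = (-16 - 13/8) / (5 - (-4)) = -47/24
q(w) = -5 + (13/8)·(w + 4) + (-47/24)·(w + 4)(w - 4)
Expanding: q(w) = -(47/24)w^2 + (13/8)w + 197/6

q(w) = -(47/24)w^2 + (13/8)w + 197/6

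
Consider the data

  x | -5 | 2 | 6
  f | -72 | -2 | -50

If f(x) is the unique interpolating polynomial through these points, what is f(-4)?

L_0(-4) = (-6)·(-10)/[(-7)·(-11)] = 60/77
L_1(-4) = (1)·(-10)/[(7)·(-4)] = 5/14
L_2(-4) = (1)·(-6)/[(11)·(4)] = -3/22
Sum: (-72)·(60/77) + (-2)·(5/14) + (-50)·(-3/22) = -50

-50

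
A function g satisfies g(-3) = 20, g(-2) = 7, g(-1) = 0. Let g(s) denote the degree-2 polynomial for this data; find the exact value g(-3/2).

11/4

Using Newton's divided-difference form:
g[-3,-2] = (7 - 20) / (-2 - (-3)) = -13
g[-2,-1] = (0 - 7) / (-1 - (-2)) = -7
g[-3,-2,-1] = (-7 - (-13)) / (-1 - (-3)) = 3
g(-3/2) = 20 + (-13)·(3/2) + 3·(3/2)·(1/2) = 11/4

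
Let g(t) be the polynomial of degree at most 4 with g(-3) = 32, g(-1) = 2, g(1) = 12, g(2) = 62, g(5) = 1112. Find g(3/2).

467/16

L_0(3/2) = (5/2)·(1/2)·(-1/2)·(-7/2)/[(-2)·(-4)·(-5)·(-8)] = 7/1024
L_1(3/2) = (9/2)·(1/2)·(-1/2)·(-7/2)/[(2)·(-2)·(-3)·(-6)] = -7/128
L_2(3/2) = (9/2)·(5/2)·(-1/2)·(-7/2)/[(4)·(2)·(-1)·(-4)] = 315/512
L_3(3/2) = (9/2)·(5/2)·(1/2)·(-7/2)/[(5)·(3)·(1)·(-3)] = 7/16
L_4(3/2) = (9/2)·(5/2)·(1/2)·(-1/2)/[(8)·(6)·(4)·(3)] = -5/1024
Sum: 32·(7/1024) + 2·(-7/128) + 12·(315/512) + 62·(7/16) + 1112·(-5/1024) = 467/16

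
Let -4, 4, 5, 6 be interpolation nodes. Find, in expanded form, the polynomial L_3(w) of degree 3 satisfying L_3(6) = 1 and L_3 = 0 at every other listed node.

L_3(w) = (1/20)w^3 - (1/4)w^2 - (4/5)w + 4

L_3(w) = (w + 4)(w - 4)(w - 5) / [(10)·(2)·(1)]
       = (w^3 - 5w^2 - 16w + 80) / (20)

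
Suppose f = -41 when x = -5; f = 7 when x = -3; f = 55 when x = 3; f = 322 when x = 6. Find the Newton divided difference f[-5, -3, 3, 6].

f[-5,-3] = (7 - (-41)) / (-3 - (-5)) = 24
f[-3,3] = (55 - 7) / (3 - (-3)) = 8
f[3,6] = (322 - 55) / (6 - 3) = 89
f[-5,-3,3] = (8 - 24) / (3 - (-5)) = -2
f[-3,3,6] = (89 - 8) / (6 - (-3)) = 9
f[-5,-3,3,6] = (9 - (-2)) / (6 - (-5)) = 1

1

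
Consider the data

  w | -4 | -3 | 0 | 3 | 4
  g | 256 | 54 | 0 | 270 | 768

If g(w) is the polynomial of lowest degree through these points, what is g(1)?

6

Using Newton's divided-difference form:
g[-4,-3] = (54 - 256) / (-3 - (-4)) = -202
g[-3,0] = (0 - 54) / (0 - (-3)) = -18
g[0,3] = (270 - 0) / (3 - 0) = 90
g[3,4] = (768 - 270) / (4 - 3) = 498
g[-4,-3,0] = (-18 - (-202)) / (0 - (-4)) = 46
g[-3,0,3] = (90 - (-18)) / (3 - (-3)) = 18
g[0,3,4] = (498 - 90) / (4 - 0) = 102
g[-4,-3,0,3] = (18 - 46) / (3 - (-4)) = -4
g[-3,0,3,4] = (102 - 18) / (4 - (-3)) = 12
g[-4,-3,0,3,4] = (12 - (-4)) / (4 - (-4)) = 2
g(1) = 256 + (-202)·(5) + 46·(5)·(4) + (-4)·(5)·(4)·(1) + 2·(5)·(4)·(1)·(-2) = 6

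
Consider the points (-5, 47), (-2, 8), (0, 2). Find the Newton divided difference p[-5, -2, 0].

p[-5,-2] = (8 - 47) / (-2 - (-5)) = -13
p[-2,0] = (2 - 8) / (0 - (-2)) = -3
p[-5,-2,0] = (-3 - (-13)) / (0 - (-5)) = 2

2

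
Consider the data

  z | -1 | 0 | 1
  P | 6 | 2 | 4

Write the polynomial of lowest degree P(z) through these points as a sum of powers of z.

Build the Lagrange basis polynomials:
L_0(z) = z(z - 1) / [2] = (1/2)z^2 - (1/2)z
L_1(z) = (z + 1)(z - 1) / [-1] = -z^2 + 1
L_2(z) = (z + 1)z / [2] = (1/2)z^2 + (1/2)z
P(z) = 6·L_0 + 2·L_1 + 4·L_2
  6·L_0(z) = 3z^2 - 3z
  2·L_1(z) = -2z^2 + 2
  4·L_2(z) = 2z^2 + 2z
Adding term by term: 3z^2 - z + 2

P(z) = 3z^2 - z + 2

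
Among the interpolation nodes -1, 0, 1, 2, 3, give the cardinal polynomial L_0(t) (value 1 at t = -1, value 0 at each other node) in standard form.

L_0(t) = (1/24)t^4 - (1/4)t^3 + (11/24)t^2 - (1/4)t

L_0(t) = t(t - 1)(t - 2)(t - 3) / [(-1)·(-2)·(-3)·(-4)]
       = (t^4 - 6t^3 + 11t^2 - 6t) / (24)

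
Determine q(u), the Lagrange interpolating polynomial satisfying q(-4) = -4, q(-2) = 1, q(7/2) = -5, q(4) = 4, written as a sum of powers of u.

Build the Lagrange basis polynomials:
L_0(u) = (u + 2)(u - 7/2)(u - 4) / [-120] = -(1/120)u^3 + (11/240)u^2 + (1/120)u - 7/30
L_1(u) = (u + 4)(u - 7/2)(u - 4) / [66] = (1/66)u^3 - (7/132)u^2 - (8/33)u + 28/33
L_2(u) = (u + 4)(u + 2)(u - 4) / [-165/8] = -(8/165)u^3 - (16/165)u^2 + (128/165)u + 256/165
L_3(u) = (u + 4)(u + 2)(u - 7/2) / [24] = (1/24)u^3 + (5/48)u^2 - (13/24)u - 7/6
q(u) = (-4)·L_0 + 1·L_1 + (-5)·L_2 + 4·L_3
  (-4)·L_0(u) = (1/30)u^3 - (11/60)u^2 - (1/30)u + 14/15
  1·L_1(u) = (1/66)u^3 - (7/132)u^2 - (8/33)u + 28/33
  (-5)·L_2(u) = (8/33)u^3 + (16/33)u^2 - (128/33)u - 256/33
  4·L_3(u) = (1/6)u^3 + (5/12)u^2 - (13/6)u - 14/3
Adding term by term: (151/330)u^3 + (439/660)u^2 - (1043/165)u - 1756/165

q(u) = (151/330)u^3 + (439/660)u^2 - (1043/165)u - 1756/165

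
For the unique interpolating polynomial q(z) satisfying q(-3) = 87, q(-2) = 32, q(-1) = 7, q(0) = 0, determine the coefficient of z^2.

3

Build the Lagrange basis polynomials:
L_0(z) = (z + 2)(z + 1)z / [-6] = -(1/6)z^3 - (1/2)z^2 - (1/3)z
L_1(z) = (z + 3)(z + 1)z / [2] = (1/2)z^3 + 2z^2 + (3/2)z
L_2(z) = (z + 3)(z + 2)z / [-2] = -(1/2)z^3 - (5/2)z^2 - 3z
L_3(z) = (z + 3)(z + 2)(z + 1) / [6] = (1/6)z^3 + z^2 + (11/6)z + 1
q(z) = 87·L_0 + 32·L_1 + 7·L_2 + 0·L_3
Only the coefficient of z^2 is needed; take it from each L_i and combine:
87·(-1/2) + 32·(2) + 7·(-5/2) + 0·(1) = 3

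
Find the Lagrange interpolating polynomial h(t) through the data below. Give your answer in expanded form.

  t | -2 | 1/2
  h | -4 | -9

L_0(t) = (t - 1/2) / [-5/2] = -(2/5)t + 1/5
L_1(t) = (t + 2) / [5/2] = (2/5)t + 4/5
h(t) = (-4)·L_0 + (-9)·L_1
  (-4)·L_0(t) = (8/5)t - 4/5
  (-9)·L_1(t) = -(18/5)t - 36/5
Adding term by term: -2t - 8

h(t) = -2t - 8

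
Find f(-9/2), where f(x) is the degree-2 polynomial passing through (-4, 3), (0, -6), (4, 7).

363/64

Using Newton's divided-difference form:
f[-4,0] = (-6 - 3) / (0 - (-4)) = -9/4
f[0,4] = (7 - (-6)) / (4 - 0) = 13/4
f[-4,0,4] = (13/4 - (-9/4)) / (4 - (-4)) = 11/16
f(-9/2) = 3 + (-9/4)·(-1/2) + (11/16)·(-1/2)·(-9/2) = 363/64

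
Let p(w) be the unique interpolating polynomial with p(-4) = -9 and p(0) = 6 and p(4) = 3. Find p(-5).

Using Newton's divided-difference form:
p[-4,0] = (6 - (-9)) / (0 - (-4)) = 15/4
p[0,4] = (3 - 6) / (4 - 0) = -3/4
p[-4,0,4] = (-3/4 - 15/4) / (4 - (-4)) = -9/16
p(-5) = -9 + (15/4)·(-1) + (-9/16)·(-1)·(-5) = -249/16

-249/16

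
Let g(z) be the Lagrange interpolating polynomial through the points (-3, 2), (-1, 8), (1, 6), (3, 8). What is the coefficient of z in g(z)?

Build the Lagrange basis polynomials:
L_0(z) = (z + 1)(z - 1)(z - 3) / [-48] = -(1/48)z^3 + (1/16)z^2 + (1/48)z - 1/16
L_1(z) = (z + 3)(z - 1)(z - 3) / [16] = (1/16)z^3 - (1/16)z^2 - (9/16)z + 9/16
L_2(z) = (z + 3)(z + 1)(z - 3) / [-16] = -(1/16)z^3 - (1/16)z^2 + (9/16)z + 9/16
L_3(z) = (z + 3)(z + 1)(z - 1) / [48] = (1/48)z^3 + (1/16)z^2 - (1/48)z - 1/16
g(z) = 2·L_0 + 8·L_1 + 6·L_2 + 8·L_3
Only the coefficient of z is needed; take it from each L_i and combine:
2·(1/48) + 8·(-9/16) + 6·(9/16) + 8·(-1/48) = -5/4

-5/4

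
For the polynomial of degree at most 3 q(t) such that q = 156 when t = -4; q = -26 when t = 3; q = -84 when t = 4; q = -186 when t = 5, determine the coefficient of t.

Build the Lagrange basis polynomials:
L_0(t) = (t - 3)(t - 4)(t - 5) / [-504] = -(1/504)t^3 + (1/42)t^2 - (47/504)t + 5/42
L_1(t) = (t + 4)(t - 4)(t - 5) / [14] = (1/14)t^3 - (5/14)t^2 - (8/7)t + 40/7
L_2(t) = (t + 4)(t - 3)(t - 5) / [-8] = -(1/8)t^3 + (1/2)t^2 + (17/8)t - 15/2
L_3(t) = (t + 4)(t - 3)(t - 4) / [18] = (1/18)t^3 - (1/6)t^2 - (8/9)t + 8/3
q(t) = 156·L_0 + (-26)·L_1 + (-84)·L_2 + (-186)·L_3
Only the coefficient of t is needed; take it from each L_i and combine:
156·(-47/504) + (-26)·(-8/7) + (-84)·(17/8) + (-186)·(-8/9) = 2

2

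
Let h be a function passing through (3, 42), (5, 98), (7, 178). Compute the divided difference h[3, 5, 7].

h[3,5] = (98 - 42) / (5 - 3) = 28
h[5,7] = (178 - 98) / (7 - 5) = 40
h[3,5,7] = (40 - 28) / (7 - 3) = 3

3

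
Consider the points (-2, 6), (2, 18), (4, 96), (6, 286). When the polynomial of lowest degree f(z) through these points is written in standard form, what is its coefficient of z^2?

2

L_0(z) = (z - 2)(z - 4)(z - 6) / [-192] = -(1/192)z^3 + (1/16)z^2 - (11/48)z + 1/4
L_1(z) = (z + 2)(z - 4)(z - 6) / [32] = (1/32)z^3 - (1/4)z^2 + (1/8)z + 3/2
L_2(z) = (z + 2)(z - 2)(z - 6) / [-24] = -(1/24)z^3 + (1/4)z^2 + (1/6)z - 1
L_3(z) = (z + 2)(z - 2)(z - 4) / [64] = (1/64)z^3 - (1/16)z^2 - (1/16)z + 1/4
f(z) = 6·L_0 + 18·L_1 + 96·L_2 + 286·L_3
Only the coefficient of z^2 is needed; take it from each L_i and combine:
6·(1/16) + 18·(-1/4) + 96·(1/4) + 286·(-1/16) = 2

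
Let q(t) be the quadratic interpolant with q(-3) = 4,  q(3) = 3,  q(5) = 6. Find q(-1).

2

L_0(-1) = (-4)·(-6)/[(-6)·(-8)] = 1/2
L_1(-1) = (2)·(-6)/[(6)·(-2)] = 1
L_2(-1) = (2)·(-4)/[(8)·(2)] = -1/2
Sum: 4·(1/2) + 3·(1) + 6·(-1/2) = 2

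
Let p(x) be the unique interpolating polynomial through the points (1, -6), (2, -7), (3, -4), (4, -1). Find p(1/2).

-11/4

Using Newton's divided-difference form:
p[1,2] = (-7 - (-6)) / (2 - 1) = -1
p[2,3] = (-4 - (-7)) / (3 - 2) = 3
p[3,4] = (-1 - (-4)) / (4 - 3) = 3
p[1,2,3] = (3 - (-1)) / (3 - 1) = 2
p[2,3,4] = (3 - 3) / (4 - 2) = 0
p[1,2,3,4] = (0 - 2) / (4 - 1) = -2/3
p(1/2) = -6 + (-1)·(-1/2) + 2·(-1/2)·(-3/2) + (-2/3)·(-1/2)·(-3/2)·(-5/2) = -11/4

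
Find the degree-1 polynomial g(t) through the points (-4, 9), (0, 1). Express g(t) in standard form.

g(t) = -2t + 1

Build the Lagrange basis polynomials:
L_0(t) = t / [-4] = -(1/4)t
L_1(t) = (t + 4) / [4] = (1/4)t + 1
g(t) = 9·L_0 + 1·L_1
  9·L_0(t) = -(9/4)t
  1·L_1(t) = (1/4)t + 1
Adding term by term: -2t + 1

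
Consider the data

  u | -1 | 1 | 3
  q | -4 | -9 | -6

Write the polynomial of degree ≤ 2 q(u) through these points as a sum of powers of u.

q(u) = u^2 - (5/2)u - 15/2

L_0(u) = (u - 1)(u - 3) / [8] = (1/8)u^2 - (1/2)u + 3/8
L_1(u) = (u + 1)(u - 3) / [-4] = -(1/4)u^2 + (1/2)u + 3/4
L_2(u) = (u + 1)(u - 1) / [8] = (1/8)u^2 - 1/8
q(u) = (-4)·L_0 + (-9)·L_1 + (-6)·L_2
  (-4)·L_0(u) = -(1/2)u^2 + 2u - 3/2
  (-9)·L_1(u) = (9/4)u^2 - (9/2)u - 27/4
  (-6)·L_2(u) = -(3/4)u^2 + 3/4
Adding term by term: u^2 - (5/2)u - 15/2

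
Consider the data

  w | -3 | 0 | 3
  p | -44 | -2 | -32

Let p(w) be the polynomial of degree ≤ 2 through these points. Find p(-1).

Using Newton's divided-difference form:
p[-3,0] = (-2 - (-44)) / (0 - (-3)) = 14
p[0,3] = (-32 - (-2)) / (3 - 0) = -10
p[-3,0,3] = (-10 - 14) / (3 - (-3)) = -4
p(-1) = -44 + 14·(2) + (-4)·(2)·(-1) = -8

-8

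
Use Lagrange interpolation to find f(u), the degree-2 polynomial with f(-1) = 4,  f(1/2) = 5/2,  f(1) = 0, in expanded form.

f(u) = -2u^2 - 2u + 4

L_0(u) = (u - 1/2)(u - 1) / [3] = (1/3)u^2 - (1/2)u + 1/6
L_1(u) = (u + 1)(u - 1) / [-3/4] = -(4/3)u^2 + 4/3
L_2(u) = (u + 1)(u - 1/2) / [1] = u^2 + (1/2)u - 1/2
f(u) = 4·L_0 + (5/2)·L_1 + 0·L_2
  4·L_0(u) = (4/3)u^2 - 2u + 2/3
  (5/2)·L_1(u) = -(10/3)u^2 + 10/3
  0·L_2(u) = 0
Adding term by term: -2u^2 - 2u + 4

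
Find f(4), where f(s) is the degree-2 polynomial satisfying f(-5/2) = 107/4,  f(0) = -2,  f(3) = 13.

30

Evaluate each Lagrange basis at s = 4:
L_0(4) = (4)·(1)/[(-5/2)·(-11/2)] = 16/55
L_1(4) = (13/2)·(1)/[(5/2)·(-3)] = -13/15
L_2(4) = (13/2)·(4)/[(11/2)·(3)] = 52/33
Sum: 107/4·(16/55) + (-2)·(-13/15) + 13·(52/33) = 30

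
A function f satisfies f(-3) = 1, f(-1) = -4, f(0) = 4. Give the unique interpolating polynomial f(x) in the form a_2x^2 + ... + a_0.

f(x) = (7/2)x^2 + (23/2)x + 4

Newton's divided differences:
f[-3,-1] = (-4 - 1) / (-1 - (-3)) = -5/2
f[-1,0] = (4 - (-4)) / (0 - (-1)) = 8
f[-3,-1,0] = (8 - (-5/2)) / (0 - (-3)) = 7/2
f(x) = 1 + (-5/2)·(x + 3) + (7/2)·(x + 3)(x + 1)
Expanding: f(x) = (7/2)x^2 + (23/2)x + 4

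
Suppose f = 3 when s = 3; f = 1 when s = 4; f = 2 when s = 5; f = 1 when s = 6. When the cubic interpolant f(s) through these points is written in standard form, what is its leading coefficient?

-5/6

The leading coefficient equals the top divided difference f[3,4,5,6].
f[3,4] = (1 - 3) / (4 - 3) = -2
f[4,5] = (2 - 1) / (5 - 4) = 1
f[5,6] = (1 - 2) / (6 - 5) = -1
f[3,4,5] = (1 - (-2)) / (5 - 3) = 3/2
f[4,5,6] = (-1 - 1) / (6 - 4) = -1
f[3,4,5,6] = (-1 - 3/2) / (6 - 3) = -5/6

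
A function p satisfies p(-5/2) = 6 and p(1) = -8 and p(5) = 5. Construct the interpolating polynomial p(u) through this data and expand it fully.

p(u) = (29/30)u^2 - (51/20)u - 77/12

Newton's divided differences:
p[-5/2,1] = (-8 - 6) / (1 - (-5/2)) = -4
p[1,5] = (5 - (-8)) / (5 - 1) = 13/4
p[-5/2,1,5] = (13/4 - (-4)) / (5 - (-5/2)) = 29/30
p(u) = 6 + (-4)·(u + 5/2) + (29/30)·(u + 5/2)(u - 1)
Expanding: p(u) = (29/30)u^2 - (51/20)u - 77/12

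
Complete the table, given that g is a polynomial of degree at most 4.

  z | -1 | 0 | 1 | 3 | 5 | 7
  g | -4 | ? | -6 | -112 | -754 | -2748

The 5 known values determine g uniquely (degree ≤ 4).
Evaluate each Lagrange basis at z = 0:
L_0(0) = (-1)·(-3)·(-5)·(-7)/[(-2)·(-4)·(-6)·(-8)] = 35/128
L_1(0) = (1)·(-3)·(-5)·(-7)/[(2)·(-2)·(-4)·(-6)] = 35/32
L_2(0) = (1)·(-1)·(-5)·(-7)/[(4)·(2)·(-2)·(-4)] = -35/64
L_3(0) = (1)·(-1)·(-3)·(-7)/[(6)·(4)·(2)·(-2)] = 7/32
L_4(0) = (1)·(-1)·(-3)·(-5)/[(8)·(6)·(4)·(2)] = -5/128
Sum: (-4)·(35/128) + (-6)·(35/32) + (-112)·(-35/64) + (-754)·(7/32) + (-2748)·(-5/128) = -4

-4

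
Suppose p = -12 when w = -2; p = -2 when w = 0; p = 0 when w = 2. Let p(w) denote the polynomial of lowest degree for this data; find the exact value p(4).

Evaluate each Lagrange basis at w = 4:
L_0(4) = (4)·(2)/[(-2)·(-4)] = 1
L_1(4) = (6)·(2)/[(2)·(-2)] = -3
L_2(4) = (6)·(4)/[(4)·(2)] = 3
Sum: (-12)·(1) + (-2)·(-3) + 0 = -6

-6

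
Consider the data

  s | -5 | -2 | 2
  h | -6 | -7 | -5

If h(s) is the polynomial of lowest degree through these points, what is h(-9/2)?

Using Newton's divided-difference form:
h[-5,-2] = (-7 - (-6)) / (-2 - (-5)) = -1/3
h[-2,2] = (-5 - (-7)) / (2 - (-2)) = 1/2
h[-5,-2,2] = (1/2 - (-1/3)) / (2 - (-5)) = 5/42
h(-9/2) = -6 + (-1/3)·(1/2) + (5/42)·(1/2)·(-5/2) = -1061/168

-1061/168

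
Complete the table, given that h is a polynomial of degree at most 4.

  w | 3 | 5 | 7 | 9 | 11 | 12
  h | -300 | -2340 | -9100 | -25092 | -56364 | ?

The 5 known values determine h uniquely (degree ≤ 4).
L_0(12) = (7)·(5)·(3)·(1)/[(-2)·(-4)·(-6)·(-8)] = 35/128
L_1(12) = (9)·(5)·(3)·(1)/[(2)·(-2)·(-4)·(-6)] = -45/32
L_2(12) = (9)·(7)·(3)·(1)/[(4)·(2)·(-2)·(-4)] = 189/64
L_3(12) = (9)·(7)·(5)·(1)/[(6)·(4)·(2)·(-2)] = -105/32
L_4(12) = (9)·(7)·(5)·(3)/[(8)·(6)·(4)·(2)] = 315/128
Sum: (-300)·(35/128) + (-2340)·(-45/32) + (-9100)·(189/64) + (-25092)·(-105/32) + (-56364)·(315/128) = -80040

-80040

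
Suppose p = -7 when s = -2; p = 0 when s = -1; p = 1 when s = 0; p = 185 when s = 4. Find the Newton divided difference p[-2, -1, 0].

p[-2,-1] = (0 - (-7)) / (-1 - (-2)) = 7
p[-1,0] = (1 - 0) / (0 - (-1)) = 1
p[-2,-1,0] = (1 - 7) / (0 - (-2)) = -3

-3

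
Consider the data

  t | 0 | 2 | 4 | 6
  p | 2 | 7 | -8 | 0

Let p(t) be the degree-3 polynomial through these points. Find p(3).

Using Newton's divided-difference form:
p[0,2] = (7 - 2) / (2 - 0) = 5/2
p[2,4] = (-8 - 7) / (4 - 2) = -15/2
p[4,6] = (0 - (-8)) / (6 - 4) = 4
p[0,2,4] = (-15/2 - 5/2) / (4 - 0) = -5/2
p[2,4,6] = (4 - (-15/2)) / (6 - 2) = 23/8
p[0,2,4,6] = (23/8 - (-5/2)) / (6 - 0) = 43/48
p(3) = 2 + (5/2)·(3) + (-5/2)·(3)·(1) + (43/48)·(3)·(1)·(-1) = -11/16

-11/16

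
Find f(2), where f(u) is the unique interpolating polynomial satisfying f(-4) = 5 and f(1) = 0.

-1

L_0(2) = (1)/[(-5)] = -1/5
L_1(2) = (6)/[(5)] = 6/5
Sum: 5·(-1/5) + 0 = -1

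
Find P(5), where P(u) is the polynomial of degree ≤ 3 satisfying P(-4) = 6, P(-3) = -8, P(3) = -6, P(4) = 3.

90/7

Evaluate each Lagrange basis at u = 5:
L_0(5) = (8)·(2)·(1)/[(-1)·(-7)·(-8)] = -2/7
L_1(5) = (9)·(2)·(1)/[(1)·(-6)·(-7)] = 3/7
L_2(5) = (9)·(8)·(1)/[(7)·(6)·(-1)] = -12/7
L_3(5) = (9)·(8)·(2)/[(8)·(7)·(1)] = 18/7
Sum: 6·(-2/7) + (-8)·(3/7) + (-6)·(-12/7) + 3·(18/7) = 90/7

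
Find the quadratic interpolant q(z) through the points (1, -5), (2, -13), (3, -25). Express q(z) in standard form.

Newton's divided differences:
q[1,2] = (-13 - (-5)) / (2 - 1) = -8
q[2,3] = (-25 - (-13)) / (3 - 2) = -12
q[1,2,3] = (-12 - (-8)) / (3 - 1) = -2
q(z) = -5 + (-8)·(z - 1) + (-2)·(z - 1)(z - 2)
Expanding: q(z) = -2z^2 - 2z - 1

q(z) = -2z^2 - 2z - 1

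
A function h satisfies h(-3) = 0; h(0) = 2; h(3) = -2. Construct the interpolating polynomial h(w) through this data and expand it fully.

h(w) = -(1/3)w^2 - (1/3)w + 2

Build the Lagrange basis polynomials:
L_0(w) = w(w - 3) / [18] = (1/18)w^2 - (1/6)w
L_1(w) = (w + 3)(w - 3) / [-9] = -(1/9)w^2 + 1
L_2(w) = (w + 3)w / [18] = (1/18)w^2 + (1/6)w
h(w) = 0·L_0 + 2·L_1 + (-2)·L_2
  0·L_0(w) = 0
  2·L_1(w) = -(2/9)w^2 + 2
  (-2)·L_2(w) = -(1/9)w^2 - (1/3)w
Adding term by term: -(1/3)w^2 - (1/3)w + 2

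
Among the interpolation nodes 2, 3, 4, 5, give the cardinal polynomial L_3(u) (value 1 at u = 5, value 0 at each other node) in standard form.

L_3(u) = (u - 2)(u - 3)(u - 4) / [(3)·(2)·(1)]
       = (u^3 - 9u^2 + 26u - 24) / (6)

L_3(u) = (1/6)u^3 - (3/2)u^2 + (13/3)u - 4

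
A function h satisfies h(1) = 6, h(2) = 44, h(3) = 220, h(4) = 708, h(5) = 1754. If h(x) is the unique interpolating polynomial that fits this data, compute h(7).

6864

Using Newton's divided-difference form:
h[1,2] = (44 - 6) / (2 - 1) = 38
h[2,3] = (220 - 44) / (3 - 2) = 176
h[3,4] = (708 - 220) / (4 - 3) = 488
h[4,5] = (1754 - 708) / (5 - 4) = 1046
h[1,2,3] = (176 - 38) / (3 - 1) = 69
h[2,3,4] = (488 - 176) / (4 - 2) = 156
h[3,4,5] = (1046 - 488) / (5 - 3) = 279
h[1,2,3,4] = (156 - 69) / (4 - 1) = 29
h[2,3,4,5] = (279 - 156) / (5 - 2) = 41
h[1,2,3,4,5] = (41 - 29) / (5 - 1) = 3
h(7) = 6 + 38·(6) + 69·(6)·(5) + 29·(6)·(5)·(4) + 3·(6)·(5)·(4)·(3) = 6864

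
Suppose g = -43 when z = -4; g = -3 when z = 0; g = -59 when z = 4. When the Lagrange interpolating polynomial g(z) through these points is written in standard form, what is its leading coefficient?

-3

L_0(z) = z(z - 4) / [32] = (1/32)z^2 - (1/8)z
L_1(z) = (z + 4)(z - 4) / [-16] = -(1/16)z^2 + 1
L_2(z) = (z + 4)z / [32] = (1/32)z^2 + (1/8)z
g(z) = (-43)·L_0 + (-3)·L_1 + (-59)·L_2
Only the coefficient of z^2 is needed; take it from each L_i and combine:
(-43)·(1/32) + (-3)·(-1/16) + (-59)·(1/32) = -3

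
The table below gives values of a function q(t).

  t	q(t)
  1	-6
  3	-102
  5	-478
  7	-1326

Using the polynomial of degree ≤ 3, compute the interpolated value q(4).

-243

L_0(4) = (1)·(-1)·(-3)/[(-2)·(-4)·(-6)] = -1/16
L_1(4) = (3)·(-1)·(-3)/[(2)·(-2)·(-4)] = 9/16
L_2(4) = (3)·(1)·(-3)/[(4)·(2)·(-2)] = 9/16
L_3(4) = (3)·(1)·(-1)/[(6)·(4)·(2)] = -1/16
Sum: (-6)·(-1/16) + (-102)·(9/16) + (-478)·(9/16) + (-1326)·(-1/16) = -243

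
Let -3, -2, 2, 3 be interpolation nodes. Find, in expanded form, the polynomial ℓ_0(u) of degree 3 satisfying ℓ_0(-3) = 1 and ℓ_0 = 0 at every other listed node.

ℓ_0(u) = -(1/30)u^3 + (1/10)u^2 + (2/15)u - 2/5

ℓ_0(u) = (u + 2)(u - 2)(u - 3) / [(-1)·(-5)·(-6)]
       = (u^3 - 3u^2 - 4u + 12) / (-30)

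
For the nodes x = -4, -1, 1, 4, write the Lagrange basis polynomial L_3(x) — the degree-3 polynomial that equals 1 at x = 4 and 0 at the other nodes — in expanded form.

L_3(x) = (x + 4)(x + 1)(x - 1) / [(8)·(5)·(3)]
       = (x^3 + 4x^2 - x - 4) / (120)

L_3(x) = (1/120)x^3 + (1/30)x^2 - (1/120)x - 1/30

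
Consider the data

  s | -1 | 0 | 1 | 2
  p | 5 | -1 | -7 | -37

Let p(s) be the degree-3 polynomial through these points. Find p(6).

-877

L_0(6) = (6)·(5)·(4)/[(-1)·(-2)·(-3)] = -20
L_1(6) = (7)·(5)·(4)/[(1)·(-1)·(-2)] = 70
L_2(6) = (7)·(6)·(4)/[(2)·(1)·(-1)] = -84
L_3(6) = (7)·(6)·(5)/[(3)·(2)·(1)] = 35
Sum: 5·(-20) + (-1)·(70) + (-7)·(-84) + (-37)·(35) = -877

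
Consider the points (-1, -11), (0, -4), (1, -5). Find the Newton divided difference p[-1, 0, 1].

-4

p[-1,0] = (-4 - (-11)) / (0 - (-1)) = 7
p[0,1] = (-5 - (-4)) / (1 - 0) = -1
p[-1,0,1] = (-1 - 7) / (1 - (-1)) = -4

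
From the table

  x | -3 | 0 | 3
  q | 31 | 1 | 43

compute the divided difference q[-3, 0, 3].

4

q[-3,0] = (1 - 31) / (0 - (-3)) = -10
q[0,3] = (43 - 1) / (3 - 0) = 14
q[-3,0,3] = (14 - (-10)) / (3 - (-3)) = 4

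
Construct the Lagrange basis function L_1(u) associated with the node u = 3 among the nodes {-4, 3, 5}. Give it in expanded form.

L_1(u) = (u + 4)(u - 5) / [(7)·(-2)]
       = (u^2 - u - 20) / (-14)

L_1(u) = -(1/14)u^2 + (1/14)u + 10/7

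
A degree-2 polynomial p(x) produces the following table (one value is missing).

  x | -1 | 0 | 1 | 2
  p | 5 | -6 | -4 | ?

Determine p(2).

The 3 known values determine p uniquely (degree ≤ 2).
L_0(2) = (2)·(1)/[(-1)·(-2)] = 1
L_1(2) = (3)·(1)/[(1)·(-1)] = -3
L_2(2) = (3)·(2)/[(2)·(1)] = 3
Sum: 5·(1) + (-6)·(-3) + (-4)·(3) = 11

11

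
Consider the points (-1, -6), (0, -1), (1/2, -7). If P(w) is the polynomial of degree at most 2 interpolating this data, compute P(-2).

-101/3

L_0(-2) = (-2)·(-5/2)/[(-1)·(-3/2)] = 10/3
L_1(-2) = (-1)·(-5/2)/[(1)·(-1/2)] = -5
L_2(-2) = (-1)·(-2)/[(3/2)·(1/2)] = 8/3
Sum: (-6)·(10/3) + (-1)·(-5) + (-7)·(8/3) = -101/3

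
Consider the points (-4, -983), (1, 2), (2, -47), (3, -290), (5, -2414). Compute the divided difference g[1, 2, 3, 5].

-44

g[1,2] = (-47 - 2) / (2 - 1) = -49
g[2,3] = (-290 - (-47)) / (3 - 2) = -243
g[3,5] = (-2414 - (-290)) / (5 - 3) = -1062
g[1,2,3] = (-243 - (-49)) / (3 - 1) = -97
g[2,3,5] = (-1062 - (-243)) / (5 - 2) = -273
g[1,2,3,5] = (-273 - (-97)) / (5 - 1) = -44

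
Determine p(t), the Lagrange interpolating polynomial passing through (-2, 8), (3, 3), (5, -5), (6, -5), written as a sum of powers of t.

p(t) = (37/168)t^3 - (7/4)t^2 - (19/24)t + 425/28

Build the Lagrange basis polynomials:
L_0(t) = (t - 3)(t - 5)(t - 6) / [-280] = -(1/280)t^3 + (1/20)t^2 - (9/40)t + 9/28
L_1(t) = (t + 2)(t - 5)(t - 6) / [30] = (1/30)t^3 - (3/10)t^2 + (4/15)t + 2
L_2(t) = (t + 2)(t - 3)(t - 6) / [-14] = -(1/14)t^3 + (1/2)t^2 - 18/7
L_3(t) = (t + 2)(t - 3)(t - 5) / [24] = (1/24)t^3 - (1/4)t^2 - (1/24)t + 5/4
p(t) = 8·L_0 + 3·L_1 + (-5)·L_2 + (-5)·L_3
  8·L_0(t) = -(1/35)t^3 + (2/5)t^2 - (9/5)t + 18/7
  3·L_1(t) = (1/10)t^3 - (9/10)t^2 + (4/5)t + 6
  (-5)·L_2(t) = (5/14)t^3 - (5/2)t^2 + 90/7
  (-5)·L_3(t) = -(5/24)t^3 + (5/4)t^2 + (5/24)t - 25/4
Adding term by term: (37/168)t^3 - (7/4)t^2 - (19/24)t + 425/28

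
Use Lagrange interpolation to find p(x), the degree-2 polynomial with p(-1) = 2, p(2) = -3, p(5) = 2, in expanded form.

p(x) = (5/9)x^2 - (20/9)x - 7/9

L_0(x) = (x - 2)(x - 5) / [18] = (1/18)x^2 - (7/18)x + 5/9
L_1(x) = (x + 1)(x - 5) / [-9] = -(1/9)x^2 + (4/9)x + 5/9
L_2(x) = (x + 1)(x - 2) / [18] = (1/18)x^2 - (1/18)x - 1/9
p(x) = 2·L_0 + (-3)·L_1 + 2·L_2
  2·L_0(x) = (1/9)x^2 - (7/9)x + 10/9
  (-3)·L_1(x) = (1/3)x^2 - (4/3)x - 5/3
  2·L_2(x) = (1/9)x^2 - (1/9)x - 2/9
Adding term by term: (5/9)x^2 - (20/9)x - 7/9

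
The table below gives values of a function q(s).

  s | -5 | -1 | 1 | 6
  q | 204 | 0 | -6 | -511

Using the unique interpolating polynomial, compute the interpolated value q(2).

Evaluate each Lagrange basis at s = 2:
L_0(2) = (3)·(1)·(-4)/[(-4)·(-6)·(-11)] = 1/22
L_1(2) = (7)·(1)·(-4)/[(4)·(-2)·(-7)] = -1/2
L_2(2) = (7)·(3)·(-4)/[(6)·(2)·(-5)] = 7/5
L_3(2) = (7)·(3)·(1)/[(11)·(7)·(5)] = 3/55
Sum: 204·(1/22) + 0 + (-6)·(7/5) + (-511)·(3/55) = -27

-27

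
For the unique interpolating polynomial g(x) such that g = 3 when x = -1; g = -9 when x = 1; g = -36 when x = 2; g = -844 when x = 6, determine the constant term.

-4

L_0(x) = (x - 1)(x - 2)(x - 6) / [-42] = -(1/42)x^3 + (3/14)x^2 - (10/21)x + 2/7
L_1(x) = (x + 1)(x - 2)(x - 6) / [10] = (1/10)x^3 - (7/10)x^2 + (2/5)x + 6/5
L_2(x) = (x + 1)(x - 1)(x - 6) / [-12] = -(1/12)x^3 + (1/2)x^2 + (1/12)x - 1/2
L_3(x) = (x + 1)(x - 1)(x - 2) / [140] = (1/140)x^3 - (1/70)x^2 - (1/140)x + 1/70
g(x) = 3·L_0 + (-9)·L_1 + (-36)·L_2 + (-844)·L_3
Only the constant term is needed; take it from each L_i and combine:
3·(2/7) + (-9)·(6/5) + (-36)·(-1/2) + (-844)·(1/70) = -4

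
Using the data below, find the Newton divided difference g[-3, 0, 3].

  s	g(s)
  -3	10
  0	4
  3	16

1

g[-3,0] = (4 - 10) / (0 - (-3)) = -2
g[0,3] = (16 - 4) / (3 - 0) = 4
g[-3,0,3] = (4 - (-2)) / (3 - (-3)) = 1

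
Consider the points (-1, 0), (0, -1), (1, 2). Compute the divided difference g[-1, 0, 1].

2

g[-1,0] = (-1 - 0) / (0 - (-1)) = -1
g[0,1] = (2 - (-1)) / (1 - 0) = 3
g[-1,0,1] = (3 - (-1)) / (1 - (-1)) = 2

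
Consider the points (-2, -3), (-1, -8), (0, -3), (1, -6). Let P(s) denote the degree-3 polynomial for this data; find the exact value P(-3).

Evaluate each Lagrange basis at s = -3:
L_0(-3) = (-2)·(-3)·(-4)/[(-1)·(-2)·(-3)] = 4
L_1(-3) = (-1)·(-3)·(-4)/[(1)·(-1)·(-2)] = -6
L_2(-3) = (-1)·(-2)·(-4)/[(2)·(1)·(-1)] = 4
L_3(-3) = (-1)·(-2)·(-3)/[(3)·(2)·(1)] = -1
Sum: (-3)·(4) + (-8)·(-6) + (-3)·(4) + (-6)·(-1) = 30

30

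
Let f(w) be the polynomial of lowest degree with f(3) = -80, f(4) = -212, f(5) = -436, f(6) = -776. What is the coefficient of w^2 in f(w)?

2

Build the Lagrange basis polynomials:
L_0(w) = (w - 4)(w - 5)(w - 6) / [-6] = -(1/6)w^3 + (5/2)w^2 - (37/3)w + 20
L_1(w) = (w - 3)(w - 5)(w - 6) / [2] = (1/2)w^3 - 7w^2 + (63/2)w - 45
L_2(w) = (w - 3)(w - 4)(w - 6) / [-2] = -(1/2)w^3 + (13/2)w^2 - 27w + 36
L_3(w) = (w - 3)(w - 4)(w - 5) / [6] = (1/6)w^3 - 2w^2 + (47/6)w - 10
f(w) = (-80)·L_0 + (-212)·L_1 + (-436)·L_2 + (-776)·L_3
Only the coefficient of w^2 is needed; take it from each L_i and combine:
(-80)·(5/2) + (-212)·(-7) + (-436)·(13/2) + (-776)·(-2) = 2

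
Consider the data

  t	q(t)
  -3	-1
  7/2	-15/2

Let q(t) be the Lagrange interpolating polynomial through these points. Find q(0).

-4

L_0(0) = (-7/2)/[(-13/2)] = 7/13
L_1(0) = (3)/[(13/2)] = 6/13
Sum: (-1)·(7/13) + (-15/2)·(6/13) = -4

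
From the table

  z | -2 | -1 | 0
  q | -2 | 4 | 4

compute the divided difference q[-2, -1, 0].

-3

q[-2,-1] = (4 - (-2)) / (-1 - (-2)) = 6
q[-1,0] = (4 - 4) / (0 - (-1)) = 0
q[-2,-1,0] = (0 - 6) / (0 - (-2)) = -3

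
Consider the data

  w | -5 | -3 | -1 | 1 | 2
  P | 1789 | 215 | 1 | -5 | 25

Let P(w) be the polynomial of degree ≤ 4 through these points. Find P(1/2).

L_0(1/2) = (7/2)·(3/2)·(-1/2)·(-3/2)/[(-2)·(-4)·(-6)·(-7)] = 3/256
L_1(1/2) = (11/2)·(3/2)·(-1/2)·(-3/2)/[(2)·(-2)·(-4)·(-5)] = -99/1280
L_2(1/2) = (11/2)·(7/2)·(-1/2)·(-3/2)/[(4)·(2)·(-2)·(-3)] = 77/256
L_3(1/2) = (11/2)·(7/2)·(3/2)·(-3/2)/[(6)·(4)·(2)·(-1)] = 231/256
L_4(1/2) = (11/2)·(7/2)·(3/2)·(-1/2)/[(7)·(5)·(3)·(1)] = -11/80
Sum: 1789·(3/256) + 215·(-99/1280) + 1·(77/256) + (-5)·(231/256) + 25·(-11/80) = -53/16

-53/16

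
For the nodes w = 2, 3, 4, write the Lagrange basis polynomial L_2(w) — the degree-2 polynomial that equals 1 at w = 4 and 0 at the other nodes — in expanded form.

L_2(w) = (w - 2)(w - 3) / [(2)·(1)]
       = (w^2 - 5w + 6) / (2)

L_2(w) = (1/2)w^2 - (5/2)w + 3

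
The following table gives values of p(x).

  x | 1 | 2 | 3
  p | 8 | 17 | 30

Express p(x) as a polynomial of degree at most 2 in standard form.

Build the Lagrange basis polynomials:
L_0(x) = (x - 2)(x - 3) / [2] = (1/2)x^2 - (5/2)x + 3
L_1(x) = (x - 1)(x - 3) / [-1] = -x^2 + 4x - 3
L_2(x) = (x - 1)(x - 2) / [2] = (1/2)x^2 - (3/2)x + 1
p(x) = 8·L_0 + 17·L_1 + 30·L_2
  8·L_0(x) = 4x^2 - 20x + 24
  17·L_1(x) = -17x^2 + 68x - 51
  30·L_2(x) = 15x^2 - 45x + 30
Adding term by term: 2x^2 + 3x + 3

p(x) = 2x^2 + 3x + 3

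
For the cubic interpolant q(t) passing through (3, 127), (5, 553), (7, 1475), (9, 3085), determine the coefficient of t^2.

Build the Lagrange basis polynomials:
L_0(t) = (t - 5)(t - 7)(t - 9) / [-48] = -(1/48)t^3 + (7/16)t^2 - (143/48)t + 105/16
L_1(t) = (t - 3)(t - 7)(t - 9) / [16] = (1/16)t^3 - (19/16)t^2 + (111/16)t - 189/16
L_2(t) = (t - 3)(t - 5)(t - 9) / [-16] = -(1/16)t^3 + (17/16)t^2 - (87/16)t + 135/16
L_3(t) = (t - 3)(t - 5)(t - 7) / [48] = (1/48)t^3 - (5/16)t^2 + (71/48)t - 35/16
q(t) = 127·L_0 + 553·L_1 + 1475·L_2 + 3085·L_3
Only the coefficient of t^2 is needed; take it from each L_i and combine:
127·(7/16) + 553·(-19/16) + 1475·(17/16) + 3085·(-5/16) = 2

2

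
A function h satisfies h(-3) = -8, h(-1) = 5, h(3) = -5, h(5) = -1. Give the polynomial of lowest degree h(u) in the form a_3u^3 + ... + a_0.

L_0(u) = (u + 1)(u - 3)(u - 5) / [-96] = -(1/96)u^3 + (7/96)u^2 - (7/96)u - 5/32
L_1(u) = (u + 3)(u - 3)(u - 5) / [48] = (1/48)u^3 - (5/48)u^2 - (3/16)u + 15/16
L_2(u) = (u + 3)(u + 1)(u - 5) / [-48] = -(1/48)u^3 + (1/48)u^2 + (17/48)u + 5/16
L_3(u) = (u + 3)(u + 1)(u - 3) / [96] = (1/96)u^3 + (1/96)u^2 - (3/32)u - 3/32
h(u) = (-8)·L_0 + 5·L_1 + (-5)·L_2 + (-1)·L_3
  (-8)·L_0(u) = (1/12)u^3 - (7/12)u^2 + (7/12)u + 5/4
  5·L_1(u) = (5/48)u^3 - (25/48)u^2 - (15/16)u + 75/16
  (-5)·L_2(u) = (5/48)u^3 - (5/48)u^2 - (85/48)u - 25/16
  (-1)·L_3(u) = -(1/96)u^3 - (1/96)u^2 + (3/32)u + 3/32
Adding term by term: (9/32)u^3 - (39/32)u^2 - (65/32)u + 143/32

h(u) = (9/32)u^3 - (39/32)u^2 - (65/32)u + 143/32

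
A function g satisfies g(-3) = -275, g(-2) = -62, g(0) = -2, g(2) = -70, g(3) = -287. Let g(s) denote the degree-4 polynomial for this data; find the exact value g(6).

Evaluate each Lagrange basis at s = 6:
L_0(6) = (8)·(6)·(4)·(3)/[(-1)·(-3)·(-5)·(-6)] = 32/5
L_1(6) = (9)·(6)·(4)·(3)/[(1)·(-2)·(-4)·(-5)] = -81/5
L_2(6) = (9)·(8)·(4)·(3)/[(3)·(2)·(-2)·(-3)] = 24
L_3(6) = (9)·(8)·(6)·(3)/[(5)·(4)·(2)·(-1)] = -162/5
L_4(6) = (9)·(8)·(6)·(4)/[(6)·(5)·(3)·(1)] = 96/5
Sum: (-275)·(32/5) + (-62)·(-81/5) + (-2)·(24) + (-70)·(-162/5) + (-287)·(96/5) = -4046

-4046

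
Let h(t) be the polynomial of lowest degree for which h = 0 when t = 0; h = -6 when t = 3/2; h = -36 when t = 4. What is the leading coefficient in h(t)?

-2

L_0(t) = (t - 3/2)(t - 4) / [6] = (1/6)t^2 - (11/12)t + 1
L_1(t) = t(t - 4) / [-15/4] = -(4/15)t^2 + (16/15)t
L_2(t) = t(t - 3/2) / [10] = (1/10)t^2 - (3/20)t
h(t) = 0·L_0 + (-6)·L_1 + (-36)·L_2
Only the coefficient of t^2 is needed; take it from each L_i and combine:
0·(1/6) + (-6)·(-4/15) + (-36)·(1/10) = -2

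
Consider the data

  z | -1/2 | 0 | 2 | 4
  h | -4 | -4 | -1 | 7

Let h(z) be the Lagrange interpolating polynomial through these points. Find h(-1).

L_0(-1) = (-1)·(-3)·(-5)/[(-1/2)·(-5/2)·(-9/2)] = 8/3
L_1(-1) = (-1/2)·(-3)·(-5)/[(1/2)·(-2)·(-4)] = -15/8
L_2(-1) = (-1/2)·(-1)·(-5)/[(5/2)·(2)·(-2)] = 1/4
L_3(-1) = (-1/2)·(-1)·(-3)/[(9/2)·(4)·(2)] = -1/24
Sum: (-4)·(8/3) + (-4)·(-15/8) + (-1)·(1/4) + 7·(-1/24) = -89/24

-89/24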